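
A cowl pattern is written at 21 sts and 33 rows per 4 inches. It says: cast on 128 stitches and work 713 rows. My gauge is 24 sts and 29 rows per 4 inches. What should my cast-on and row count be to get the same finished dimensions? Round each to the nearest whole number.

Stitches: 128 × 24/21 = 146.29 → 146.
Rows: 713 × 29/33 = 626.58 → 627.

Cast on 146 stitches; work 627 rows.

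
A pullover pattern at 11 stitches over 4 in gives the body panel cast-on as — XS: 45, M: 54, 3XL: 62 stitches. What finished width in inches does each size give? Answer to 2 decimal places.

XS 16.36 inches; M 19.64 inches; 3XL 22.55 inches.

11/4 = 2.75 sts per in.
XS: 45 / 2.75 = 16.364 → 16.36 in.
M: 54 / 2.75 = 19.636 → 19.64 in.
3XL: 62 / 2.75 = 22.545 → 22.55 in.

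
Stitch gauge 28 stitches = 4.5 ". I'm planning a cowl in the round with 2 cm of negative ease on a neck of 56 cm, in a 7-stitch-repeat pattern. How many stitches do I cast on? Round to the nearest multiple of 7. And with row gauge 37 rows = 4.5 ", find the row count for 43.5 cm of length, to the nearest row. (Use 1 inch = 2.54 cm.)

Cast on 133 stitches; work 141 rows.

Finished = 56 − 2 = 54 cm.
54 cm × 1/2.54 = 21.26 inches.
28/4.5 = 6.222 sts per in; 21.26 × 6.222 = 132.28 sts.
Nearest multiple of 7 → 133.
43.5 cm = 17.13 inches; × 8.222 = 140.81 → 141 rows.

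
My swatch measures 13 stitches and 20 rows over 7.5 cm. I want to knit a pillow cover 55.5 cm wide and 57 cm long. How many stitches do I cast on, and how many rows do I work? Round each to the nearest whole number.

Cast on 96 stitches and work 152 rows.

Stitch gauge = 13/7.5 = 1.733 sts/cm; 55.5 × 1.733 = 96.20 → 96 sts.
Row gauge = 20/7.5 = 2.667 rows/cm; 57 × 2.667 = 152.00 → 152 rows.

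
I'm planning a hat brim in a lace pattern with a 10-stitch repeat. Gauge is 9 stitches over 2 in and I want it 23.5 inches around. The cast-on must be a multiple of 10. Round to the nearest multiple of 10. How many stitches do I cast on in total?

9 / 2 = 4.5 sts per inch.
23.5 × 4.5 = 105.75 sts.
Nearest multiple of 10: 110.

110 stitches.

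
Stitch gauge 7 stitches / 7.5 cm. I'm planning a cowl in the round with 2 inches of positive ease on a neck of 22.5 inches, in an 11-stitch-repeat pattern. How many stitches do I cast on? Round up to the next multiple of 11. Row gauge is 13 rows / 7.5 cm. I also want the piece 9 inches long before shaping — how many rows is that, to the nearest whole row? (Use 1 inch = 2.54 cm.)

Finished = 22.5 + 2 = 24.5 inches.
24.5 inches × 2.54 = 62.23 cm.
7/7.5 = 0.933 sts per cm; 62.23 × 0.933 = 58.08 sts.
Next multiple of 11 → 66.
9 inches = 22.86 cm; × 1.733 = 39.62 → 40 rows.

Cast on 66 stitches; work 40 rows.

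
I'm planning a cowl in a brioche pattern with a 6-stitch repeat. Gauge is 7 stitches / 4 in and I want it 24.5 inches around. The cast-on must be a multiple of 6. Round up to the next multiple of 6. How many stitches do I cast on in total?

7 / 4 = 1.75 sts per inch.
24.5 × 1.75 = 42.88 sts.
Next multiple of 6: 48.

48 stitches.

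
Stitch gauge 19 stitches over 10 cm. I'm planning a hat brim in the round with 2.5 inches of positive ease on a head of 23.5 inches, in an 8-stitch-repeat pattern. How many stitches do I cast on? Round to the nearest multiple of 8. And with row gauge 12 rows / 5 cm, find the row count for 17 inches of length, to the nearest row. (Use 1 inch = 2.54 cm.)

Finished = 23.5 + 2.5 = 26 inches.
26 inches × 2.54 = 66.04 cm.
19/10 = 1.9 sts per cm; 66.04 × 1.9 = 125.48 sts.
Nearest multiple of 8 → 128.
17 inches = 43.18 cm; × 2.4 = 103.63 → 104 rows.

Cast on 128 stitches; work 104 rows.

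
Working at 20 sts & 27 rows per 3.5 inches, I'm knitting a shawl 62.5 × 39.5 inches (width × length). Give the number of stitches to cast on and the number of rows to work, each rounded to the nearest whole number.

Cast on 357 stitches and work 305 rows.

Stitch gauge = 20/3.5 = 5.714 sts/in; 62.5 × 5.714 = 357.14 → 357 sts.
Row gauge = 27/3.5 = 7.714 rows/in; 39.5 × 7.714 = 304.71 → 305 rows.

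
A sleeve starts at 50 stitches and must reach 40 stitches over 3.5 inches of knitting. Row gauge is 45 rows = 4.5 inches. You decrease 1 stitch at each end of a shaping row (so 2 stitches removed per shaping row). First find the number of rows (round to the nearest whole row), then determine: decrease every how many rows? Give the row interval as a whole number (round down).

Decrease every 7th row.

Rows = 3.5 × 10 = 35.0 → 35 rows.
Stitches to remove: 10 → 5 shaping rows (at 2 st each).
35 / 5 = 7.00 → every 7 rows.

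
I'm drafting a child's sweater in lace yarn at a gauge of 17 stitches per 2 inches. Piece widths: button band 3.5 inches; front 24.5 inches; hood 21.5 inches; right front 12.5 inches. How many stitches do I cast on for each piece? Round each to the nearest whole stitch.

Rate = 17/2 = 8.5 sts per in.
button band: 3.5 × 8.5 = 29.75 → 30.
front: 24.5 × 8.5 = 208.25 → 208.
hood: 21.5 × 8.5 = 182.75 → 183.
right front: 12.5 × 8.5 = 106.25 → 106.

button band 30; front 208; hood 183; right front 106.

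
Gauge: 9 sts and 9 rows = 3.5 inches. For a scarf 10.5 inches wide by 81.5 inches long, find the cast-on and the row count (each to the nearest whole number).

Stitch gauge = 9/3.5 = 2.571 sts/in; 10.5 × 2.571 = 27.00 → 27 sts.
Row gauge = 9/3.5 = 2.571 rows/in; 81.5 × 2.571 = 209.57 → 210 rows.

Cast on 27 stitches and work 210 rows.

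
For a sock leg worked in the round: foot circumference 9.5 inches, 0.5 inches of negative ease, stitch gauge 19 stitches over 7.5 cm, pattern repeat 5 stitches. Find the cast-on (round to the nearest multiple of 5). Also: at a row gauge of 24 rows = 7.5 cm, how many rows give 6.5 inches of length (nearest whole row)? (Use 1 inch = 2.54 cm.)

Cast on 60 stitches; work 53 rows.

Finished = 9.5 − 0.5 = 9 inches.
9 inches × 2.54 = 22.86 cm.
19/7.5 = 2.533 sts per cm; 22.86 × 2.533 = 57.91 sts.
Nearest multiple of 5 → 60.
6.5 inches = 16.51 cm; × 3.2 = 52.83 → 53 rows.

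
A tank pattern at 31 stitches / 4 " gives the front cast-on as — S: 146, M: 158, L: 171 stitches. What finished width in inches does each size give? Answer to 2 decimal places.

31/4 = 7.75 sts per in.
S: 146 / 7.75 = 18.839 → 18.84 in.
M: 158 / 7.75 = 20.387 → 20.39 in.
L: 171 / 7.75 = 22.065 → 22.06 in.

S 18.84 inches; M 20.39 inches; L 22.06 inches.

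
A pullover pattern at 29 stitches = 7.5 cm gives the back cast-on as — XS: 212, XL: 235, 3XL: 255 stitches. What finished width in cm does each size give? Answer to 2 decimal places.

29/7.5 = 3.867 sts per cm.
XS: 212 / 3.867 = 54.828 → 54.83 cm.
XL: 235 / 3.867 = 60.776 → 60.78 cm.
3XL: 255 / 3.867 = 65.948 → 65.95 cm.

XS 54.83 cm; XL 60.78 cm; 3XL 65.95 cm.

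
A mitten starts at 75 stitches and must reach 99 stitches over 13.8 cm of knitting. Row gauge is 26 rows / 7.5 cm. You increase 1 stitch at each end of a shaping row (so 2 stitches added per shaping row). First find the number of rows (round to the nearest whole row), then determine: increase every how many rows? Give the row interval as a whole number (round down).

Increase every 4th row.

Rows = 13.8 × 3.467 = 47.8 → 48 rows.
Stitches to add: 24 → 12 shaping rows (at 2 st each).
48 / 12 = 4.00 → every 4 rows.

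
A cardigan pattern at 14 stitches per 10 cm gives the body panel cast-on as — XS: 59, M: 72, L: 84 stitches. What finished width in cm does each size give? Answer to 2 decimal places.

14/10 = 1.4 sts per cm.
XS: 59 / 1.4 = 42.143 → 42.14 cm.
M: 72 / 1.4 = 51.429 → 51.43 cm.
L: 84 / 1.4 = 60.000 → 60.00 cm.

XS 42.14 cm; M 51.43 cm; L 60.00 cm.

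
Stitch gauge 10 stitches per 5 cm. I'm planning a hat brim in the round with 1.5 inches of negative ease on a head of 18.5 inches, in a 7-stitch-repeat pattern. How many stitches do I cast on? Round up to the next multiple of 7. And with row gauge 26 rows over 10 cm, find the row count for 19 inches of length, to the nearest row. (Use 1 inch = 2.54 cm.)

Finished = 18.5 − 1.5 = 17 inches.
17 inches × 2.54 = 43.18 cm.
10/5 = 2 sts per cm; 43.18 × 2 = 86.36 sts.
Next multiple of 7 → 91.
19 inches = 48.26 cm; × 2.6 = 125.48 → 125 rows.

Cast on 91 stitches; work 125 rows.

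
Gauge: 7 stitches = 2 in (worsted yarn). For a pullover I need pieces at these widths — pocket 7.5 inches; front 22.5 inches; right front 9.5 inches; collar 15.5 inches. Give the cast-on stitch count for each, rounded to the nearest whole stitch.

Rate = 7/2 = 3.5 sts per in.
pocket: 7.5 × 3.5 = 26.25 → 26.
front: 22.5 × 3.5 = 78.75 → 79.
right front: 9.5 × 3.5 = 33.25 → 33.
collar: 15.5 × 3.5 = 54.25 → 54.

pocket 26; front 79; right front 33; collar 54.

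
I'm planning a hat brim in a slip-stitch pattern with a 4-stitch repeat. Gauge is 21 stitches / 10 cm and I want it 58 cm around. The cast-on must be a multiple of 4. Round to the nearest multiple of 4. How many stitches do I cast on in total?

21 / 10 = 2.1 sts per cm.
58 × 2.1 = 121.80 sts.
Nearest multiple of 4: 120.

Cast on 120 stitches.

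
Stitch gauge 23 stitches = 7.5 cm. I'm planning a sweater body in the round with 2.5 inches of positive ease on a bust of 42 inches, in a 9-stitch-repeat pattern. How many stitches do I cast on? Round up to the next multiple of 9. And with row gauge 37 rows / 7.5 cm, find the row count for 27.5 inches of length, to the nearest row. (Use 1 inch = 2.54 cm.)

Cast on 351 stitches; work 345 rows.

Finished = 42 + 2.5 = 44.5 inches.
44.5 inches × 2.54 = 113.03 cm.
23/7.5 = 3.067 sts per cm; 113.03 × 3.067 = 346.63 sts.
Next multiple of 9 → 351.
27.5 inches = 69.85 cm; × 4.933 = 344.59 → 345 rows.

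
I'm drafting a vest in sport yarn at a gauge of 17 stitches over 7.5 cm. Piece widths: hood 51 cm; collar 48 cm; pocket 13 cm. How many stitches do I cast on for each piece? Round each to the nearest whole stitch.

Rate = 17/7.5 = 2.267 sts per cm.
hood: 51 × 2.267 = 115.60 → 116.
collar: 48 × 2.267 = 108.80 → 109.
pocket: 13 × 2.267 = 29.47 → 29.

hood 116; collar 109; pocket 29.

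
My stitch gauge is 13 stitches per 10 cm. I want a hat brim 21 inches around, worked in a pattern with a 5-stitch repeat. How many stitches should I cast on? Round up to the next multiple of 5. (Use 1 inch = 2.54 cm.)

CO 70 sts.

21 in = 21 × 2.54 = 53.34 cm.
13 / 10 = 1.3 sts/cm.
53.34 × 1.3 = 69.34 sts.
→ 70.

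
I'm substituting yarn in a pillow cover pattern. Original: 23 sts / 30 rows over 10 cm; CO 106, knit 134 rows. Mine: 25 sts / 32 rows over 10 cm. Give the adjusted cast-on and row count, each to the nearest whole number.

Cast on 115 stitches; work 143 rows.

Stitches: 106 × 25/23 = 115.22 → 115.
Rows: 134 × 32/30 = 142.93 → 143.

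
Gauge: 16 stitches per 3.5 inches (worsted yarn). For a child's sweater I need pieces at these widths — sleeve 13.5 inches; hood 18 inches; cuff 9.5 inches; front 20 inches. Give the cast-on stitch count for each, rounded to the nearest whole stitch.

Rate = 16/3.5 = 4.571 sts per in.
sleeve: 13.5 × 4.571 = 61.71 → 62.
hood: 18 × 4.571 = 82.29 → 82.
cuff: 9.5 × 4.571 = 43.43 → 43.
front: 20 × 4.571 = 91.43 → 91.

sleeve 62; hood 82; cuff 43; front 91.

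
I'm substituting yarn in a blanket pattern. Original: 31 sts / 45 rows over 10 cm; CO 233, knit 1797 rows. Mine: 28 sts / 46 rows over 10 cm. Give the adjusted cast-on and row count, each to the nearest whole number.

Cast on 210 stitches; work 1837 rows.

Stitches: 233 × 28/31 = 210.45 → 210.
Rows: 1797 × 46/45 = 1836.93 → 1837.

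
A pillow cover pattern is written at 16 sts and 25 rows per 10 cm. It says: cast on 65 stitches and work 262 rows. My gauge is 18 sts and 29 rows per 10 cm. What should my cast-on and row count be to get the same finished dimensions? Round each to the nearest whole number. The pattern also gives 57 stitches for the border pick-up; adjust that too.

Stitches: 65 × 18/16 = 73.12 → 73.
Rows: 262 × 29/25 = 303.92 → 304.
border pick-up: 57 × 18/16 = 64.12 → 64.

Cast on 73 stitches; work 304 rows; border pick-up 64 stitches.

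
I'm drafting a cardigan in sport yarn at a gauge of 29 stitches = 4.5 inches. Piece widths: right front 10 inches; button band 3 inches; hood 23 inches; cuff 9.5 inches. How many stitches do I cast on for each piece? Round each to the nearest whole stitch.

right front 64; button band 19; hood 148; cuff 61.

Rate = 29/4.5 = 6.444 sts per in.
right front: 10 × 6.444 = 64.44 → 64.
button band: 3 × 6.444 = 19.33 → 19.
hood: 23 × 6.444 = 148.22 → 148.
cuff: 9.5 × 6.444 = 61.22 → 61.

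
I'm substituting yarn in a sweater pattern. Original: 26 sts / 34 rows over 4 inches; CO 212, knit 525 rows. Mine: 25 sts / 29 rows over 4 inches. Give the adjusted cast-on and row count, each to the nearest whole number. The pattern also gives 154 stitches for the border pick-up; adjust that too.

Cast on 204 stitches; work 448 rows; border pick-up 148 stitches.

Stitches: 212 × 25/26 = 203.85 → 204.
Rows: 525 × 29/34 = 447.79 → 448.
border pick-up: 154 × 25/26 = 148.08 → 148.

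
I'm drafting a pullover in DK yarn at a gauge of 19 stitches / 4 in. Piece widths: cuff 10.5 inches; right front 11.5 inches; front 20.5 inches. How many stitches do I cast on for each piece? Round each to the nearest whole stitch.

cuff 50; right front 55; front 97.

Rate = 19/4 = 4.75 sts per in.
cuff: 10.5 × 4.75 = 49.88 → 50.
right front: 11.5 × 4.75 = 54.62 → 55.
front: 20.5 × 4.75 = 97.38 → 97.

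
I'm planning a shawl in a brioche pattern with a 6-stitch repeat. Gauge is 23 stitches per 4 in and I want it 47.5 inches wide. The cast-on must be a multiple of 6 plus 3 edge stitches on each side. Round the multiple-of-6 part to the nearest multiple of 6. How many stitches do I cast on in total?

23 / 4 = 5.75 sts per inch.
47.5 × 5.75 = 273.12 sts.
Less 6 edge sts → 267.12 for the repeat.
Nearest multiple of 6: 270.
Add back 6 edge sts → 276.

276 stitches.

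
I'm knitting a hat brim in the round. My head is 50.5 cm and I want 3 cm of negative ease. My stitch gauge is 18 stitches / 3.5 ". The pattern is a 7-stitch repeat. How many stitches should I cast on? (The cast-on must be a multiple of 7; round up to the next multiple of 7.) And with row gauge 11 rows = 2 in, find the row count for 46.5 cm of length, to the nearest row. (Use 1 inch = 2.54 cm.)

Finished = 50.5 − 3 = 47.5 cm.
47.5 cm × 1/2.54 = 18.70 inches.
18/3.5 = 5.143 sts per in; 18.70 × 5.143 = 96.18 sts.
Next multiple of 7 → 98.
46.5 cm = 18.31 inches; × 5.5 = 100.69 → 101 rows.

Cast on 98 stitches; work 101 rows.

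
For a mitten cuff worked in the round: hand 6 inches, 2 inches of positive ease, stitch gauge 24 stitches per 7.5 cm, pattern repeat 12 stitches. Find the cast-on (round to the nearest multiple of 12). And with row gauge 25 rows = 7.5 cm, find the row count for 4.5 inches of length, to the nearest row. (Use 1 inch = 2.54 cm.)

Finished = 6 + 2 = 8 inches.
8 inches × 2.54 = 20.32 cm.
24/7.5 = 3.2 sts per cm; 20.32 × 3.2 = 65.02 sts.
Nearest multiple of 12 → 60.
4.5 inches = 11.43 cm; × 3.333 = 38.10 → 38 rows.

Cast on 60 stitches; work 38 rows.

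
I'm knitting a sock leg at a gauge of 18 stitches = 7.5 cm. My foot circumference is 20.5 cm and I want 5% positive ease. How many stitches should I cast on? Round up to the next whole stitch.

Cast on 52 stitches.

Finished = 20.5 × 1.05 = 21.52 cm.
18 / 7.5 = 2.4 sts per cm.
21.52 × 2.4 = 51.66 sts.
→ 52 sts.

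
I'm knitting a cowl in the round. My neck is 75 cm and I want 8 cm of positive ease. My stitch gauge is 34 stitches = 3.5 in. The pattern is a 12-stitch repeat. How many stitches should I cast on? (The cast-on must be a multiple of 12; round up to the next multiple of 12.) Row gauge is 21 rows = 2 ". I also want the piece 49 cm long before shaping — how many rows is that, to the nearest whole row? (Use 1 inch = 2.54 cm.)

Finished = 75 + 8 = 83 cm.
83 cm × 1/2.54 = 32.68 inches.
34/3.5 = 9.714 sts per in; 32.68 × 9.714 = 317.44 sts.
Next multiple of 12 → 324.
49 cm = 19.29 inches; × 10.5 = 202.56 → 203 rows.

Cast on 324 stitches; work 203 rows.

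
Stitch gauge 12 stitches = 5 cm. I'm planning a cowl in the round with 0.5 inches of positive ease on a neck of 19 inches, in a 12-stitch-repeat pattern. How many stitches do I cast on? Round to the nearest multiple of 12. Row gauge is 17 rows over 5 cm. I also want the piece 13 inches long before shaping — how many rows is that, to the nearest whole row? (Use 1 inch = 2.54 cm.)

Cast on 120 stitches; work 112 rows.

Finished = 19 + 0.5 = 19.5 inches.
19.5 inches × 2.54 = 49.53 cm.
12/5 = 2.4 sts per cm; 49.53 × 2.4 = 118.87 sts.
Nearest multiple of 12 → 120.
13 inches = 33.02 cm; × 3.4 = 112.27 → 112 rows.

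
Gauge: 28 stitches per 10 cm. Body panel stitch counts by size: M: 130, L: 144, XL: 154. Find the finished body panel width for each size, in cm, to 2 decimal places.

28/10 = 2.8 sts per cm.
M: 130 / 2.8 = 46.429 → 46.43 cm.
L: 144 / 2.8 = 51.429 → 51.43 cm.
XL: 154 / 2.8 = 55.000 → 55.00 cm.

M 46.43 cm; L 51.43 cm; XL 55.00 cm.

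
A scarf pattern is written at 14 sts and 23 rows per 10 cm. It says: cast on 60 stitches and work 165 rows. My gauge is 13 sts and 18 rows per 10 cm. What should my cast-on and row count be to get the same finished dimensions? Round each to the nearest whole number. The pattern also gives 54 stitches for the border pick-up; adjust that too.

Cast on 56 stitches; work 129 rows; border pick-up 50 stitches.

Stitches: 60 × 13/14 = 55.71 → 56.
Rows: 165 × 18/23 = 129.13 → 129.
border pick-up: 54 × 13/14 = 50.14 → 50.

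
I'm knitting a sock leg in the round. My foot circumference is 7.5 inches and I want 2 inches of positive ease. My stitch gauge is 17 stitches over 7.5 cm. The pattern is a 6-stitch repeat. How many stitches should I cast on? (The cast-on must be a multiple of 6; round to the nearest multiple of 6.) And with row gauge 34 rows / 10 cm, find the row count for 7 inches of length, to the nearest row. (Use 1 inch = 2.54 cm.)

Cast on 54 stitches; work 60 rows.

Finished = 7.5 + 2 = 9.5 inches.
9.5 inches × 2.54 = 24.13 cm.
17/7.5 = 2.267 sts per cm; 24.13 × 2.267 = 54.69 sts.
Nearest multiple of 6 → 54.
7 inches = 17.78 cm; × 3.4 = 60.45 → 60 rows.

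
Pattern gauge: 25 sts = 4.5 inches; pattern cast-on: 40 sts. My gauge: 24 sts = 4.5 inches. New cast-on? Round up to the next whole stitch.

39 stitches.

Scale factor = 24 / 25 = 0.960.
40 × 24 / 25 = 38.40 sts.
→ 39 sts.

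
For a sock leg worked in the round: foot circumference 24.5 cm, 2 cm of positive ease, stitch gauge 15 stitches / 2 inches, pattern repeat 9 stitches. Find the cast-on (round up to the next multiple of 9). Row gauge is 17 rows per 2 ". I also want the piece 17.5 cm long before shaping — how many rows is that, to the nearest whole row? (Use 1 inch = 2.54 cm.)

Finished = 24.5 + 2 = 26.5 cm.
26.5 cm × 1/2.54 = 10.43 inches.
15/2 = 7.5 sts per in; 10.43 × 7.5 = 78.25 sts.
Next multiple of 9 → 81.
17.5 cm = 6.89 inches; × 8.5 = 58.56 → 59 rows.

Cast on 81 stitches; work 59 rows.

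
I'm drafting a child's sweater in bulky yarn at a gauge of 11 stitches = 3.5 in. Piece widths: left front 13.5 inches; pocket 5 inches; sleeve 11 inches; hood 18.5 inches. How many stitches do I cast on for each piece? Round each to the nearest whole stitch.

Rate = 11/3.5 = 3.143 sts per in.
left front: 13.5 × 3.143 = 42.43 → 42.
pocket: 5 × 3.143 = 15.71 → 16.
sleeve: 11 × 3.143 = 34.57 → 35.
hood: 18.5 × 3.143 = 58.14 → 58.

left front 42; pocket 16; sleeve 35; hood 58.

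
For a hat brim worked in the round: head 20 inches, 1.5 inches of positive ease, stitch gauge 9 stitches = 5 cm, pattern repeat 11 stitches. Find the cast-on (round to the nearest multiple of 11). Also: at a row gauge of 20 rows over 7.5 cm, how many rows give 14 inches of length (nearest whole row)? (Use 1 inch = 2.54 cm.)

Finished = 20 + 1.5 = 21.5 inches.
21.5 inches × 2.54 = 54.61 cm.
9/5 = 1.8 sts per cm; 54.61 × 1.8 = 98.30 sts.
Nearest multiple of 11 → 99.
14 inches = 35.56 cm; × 2.667 = 94.83 → 95 rows.

Cast on 99 stitches; work 95 rows.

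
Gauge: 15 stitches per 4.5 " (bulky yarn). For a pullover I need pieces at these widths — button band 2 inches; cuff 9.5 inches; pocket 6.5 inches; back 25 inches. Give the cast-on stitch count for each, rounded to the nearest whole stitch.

button band 7; cuff 32; pocket 22; back 83.

Rate = 15/4.5 = 3.333 sts per in.
button band: 2 × 3.333 = 6.67 → 7.
cuff: 9.5 × 3.333 = 31.67 → 32.
pocket: 6.5 × 3.333 = 21.67 → 22.
back: 25 × 3.333 = 83.33 → 83.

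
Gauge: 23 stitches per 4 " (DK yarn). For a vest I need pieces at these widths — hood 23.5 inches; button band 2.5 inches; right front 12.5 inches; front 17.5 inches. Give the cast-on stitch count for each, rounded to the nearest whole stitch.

Rate = 23/4 = 5.75 sts per in.
hood: 23.5 × 5.75 = 135.12 → 135.
button band: 2.5 × 5.75 = 14.38 → 14.
right front: 12.5 × 5.75 = 71.88 → 72.
front: 17.5 × 5.75 = 100.62 → 101.

hood 135; button band 14; right front 72; front 101.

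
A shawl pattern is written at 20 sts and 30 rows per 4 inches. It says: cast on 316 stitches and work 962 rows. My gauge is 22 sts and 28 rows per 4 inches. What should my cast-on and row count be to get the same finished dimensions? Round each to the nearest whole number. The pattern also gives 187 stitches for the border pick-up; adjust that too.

Cast on 348 stitches; work 898 rows; border pick-up 206 stitches.

Stitches: 316 × 22/20 = 347.60 → 348.
Rows: 962 × 28/30 = 897.87 → 898.
border pick-up: 187 × 22/20 = 205.70 → 206.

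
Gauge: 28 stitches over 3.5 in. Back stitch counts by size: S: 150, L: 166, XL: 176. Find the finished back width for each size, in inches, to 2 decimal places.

28/3.5 = 8 sts per in.
S: 150 / 8 = 18.750 → 18.75 in.
L: 166 / 8 = 20.750 → 20.75 in.
XL: 176 / 8 = 22.000 → 22.00 in.

S 18.75 inches; L 20.75 inches; XL 22.00 inches.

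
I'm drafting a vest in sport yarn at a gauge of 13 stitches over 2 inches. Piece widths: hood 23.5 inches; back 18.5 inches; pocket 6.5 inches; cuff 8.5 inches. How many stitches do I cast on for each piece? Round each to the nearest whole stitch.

Rate = 13/2 = 6.5 sts per in.
hood: 23.5 × 6.5 = 152.75 → 153.
back: 18.5 × 6.5 = 120.25 → 120.
pocket: 6.5 × 6.5 = 42.25 → 42.
cuff: 8.5 × 6.5 = 55.25 → 55.

hood 153; back 120; pocket 42; cuff 55.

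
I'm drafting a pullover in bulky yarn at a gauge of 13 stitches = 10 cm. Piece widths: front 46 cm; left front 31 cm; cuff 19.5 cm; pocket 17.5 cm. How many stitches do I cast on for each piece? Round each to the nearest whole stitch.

Rate = 13/10 = 1.3 sts per cm.
front: 46 × 1.3 = 59.80 → 60.
left front: 31 × 1.3 = 40.30 → 40.
cuff: 19.5 × 1.3 = 25.35 → 25.
pocket: 17.5 × 1.3 = 22.75 → 23.

front 60; left front 40; cuff 25; pocket 23.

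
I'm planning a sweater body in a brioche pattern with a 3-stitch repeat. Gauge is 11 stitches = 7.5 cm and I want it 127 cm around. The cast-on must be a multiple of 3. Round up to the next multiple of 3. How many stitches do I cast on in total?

189 stitches.

11 / 7.5 = 1.467 sts per cm.
127 × 1.467 = 186.27 sts.
Next multiple of 3: 189.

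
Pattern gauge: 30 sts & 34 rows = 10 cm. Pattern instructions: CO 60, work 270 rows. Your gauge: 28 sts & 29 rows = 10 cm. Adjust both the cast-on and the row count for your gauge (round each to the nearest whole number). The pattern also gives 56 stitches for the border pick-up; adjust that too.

Stitches: 60 × 28/30 = 56.00 → 56.
Rows: 270 × 29/34 = 230.29 → 230.
border pick-up: 56 × 28/30 = 52.27 → 52.

Cast on 56 stitches; work 230 rows; border pick-up 52 stitches.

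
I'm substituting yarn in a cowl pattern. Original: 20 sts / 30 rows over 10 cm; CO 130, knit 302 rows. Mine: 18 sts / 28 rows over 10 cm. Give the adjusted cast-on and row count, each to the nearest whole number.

Stitches: 130 × 18/20 = 117.00 → 117.
Rows: 302 × 28/30 = 281.87 → 282.

Cast on 117 stitches; work 282 rows.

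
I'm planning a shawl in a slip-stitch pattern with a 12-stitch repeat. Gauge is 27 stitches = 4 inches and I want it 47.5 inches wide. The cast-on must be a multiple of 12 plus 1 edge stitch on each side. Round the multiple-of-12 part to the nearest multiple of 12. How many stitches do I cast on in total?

Cast on 326 stitches.

27 / 4 = 6.75 sts per inch.
47.5 × 6.75 = 320.62 sts.
Less 2 edge sts → 318.62 for the repeat.
Nearest multiple of 12: 324.
Add back 2 edge sts → 326.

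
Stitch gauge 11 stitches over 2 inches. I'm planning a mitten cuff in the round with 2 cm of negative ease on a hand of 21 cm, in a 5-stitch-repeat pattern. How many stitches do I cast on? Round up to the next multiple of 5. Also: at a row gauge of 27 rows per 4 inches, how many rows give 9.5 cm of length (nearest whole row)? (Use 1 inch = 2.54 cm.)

Finished = 21 − 2 = 19 cm.
19 cm × 1/2.54 = 7.48 inches.
11/2 = 5.5 sts per in; 7.48 × 5.5 = 41.14 sts.
Next multiple of 5 → 45.
9.5 cm = 3.74 inches; × 6.75 = 25.25 → 25 rows.

Cast on 45 stitches; work 25 rows.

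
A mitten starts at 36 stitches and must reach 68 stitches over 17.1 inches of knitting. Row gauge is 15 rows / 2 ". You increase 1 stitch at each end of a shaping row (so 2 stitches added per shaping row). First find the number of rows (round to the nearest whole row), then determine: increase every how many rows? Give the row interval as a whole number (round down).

Rows = 17.1 × 7.5 = 128.2 → 128 rows.
Stitches to add: 32 → 16 shaping rows (at 2 st each).
128 / 16 = 8.00 → every 8 rows.

Increase every 8th row.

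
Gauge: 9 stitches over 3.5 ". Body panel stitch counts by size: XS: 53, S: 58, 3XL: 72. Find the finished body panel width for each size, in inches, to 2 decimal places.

9/3.5 = 2.571 sts per in.
XS: 53 / 2.571 = 20.611 → 20.61 in.
S: 58 / 2.571 = 22.556 → 22.56 in.
3XL: 72 / 2.571 = 28.000 → 28.00 in.

XS 20.61 inches; S 22.56 inches; 3XL 28.00 inches.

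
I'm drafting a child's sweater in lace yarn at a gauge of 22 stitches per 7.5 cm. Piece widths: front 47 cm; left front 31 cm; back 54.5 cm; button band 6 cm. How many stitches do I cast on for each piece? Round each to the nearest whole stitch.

Rate = 22/7.5 = 2.933 sts per cm.
front: 47 × 2.933 = 137.87 → 138.
left front: 31 × 2.933 = 90.93 → 91.
back: 54.5 × 2.933 = 159.87 → 160.
button band: 6 × 2.933 = 17.60 → 18.

front 138; left front 91; back 160; button band 18.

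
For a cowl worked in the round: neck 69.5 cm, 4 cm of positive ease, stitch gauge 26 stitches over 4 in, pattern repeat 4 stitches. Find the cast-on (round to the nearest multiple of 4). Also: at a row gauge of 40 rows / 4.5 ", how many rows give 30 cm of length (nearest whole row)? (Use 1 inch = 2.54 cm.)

Cast on 188 stitches; work 105 rows.

Finished = 69.5 + 4 = 73.5 cm.
73.5 cm × 1/2.54 = 28.94 inches.
26/4 = 6.5 sts per in; 28.94 × 6.5 = 188.09 sts.
Nearest multiple of 4 → 188.
30 cm = 11.81 inches; × 8.889 = 104.99 → 105 rows.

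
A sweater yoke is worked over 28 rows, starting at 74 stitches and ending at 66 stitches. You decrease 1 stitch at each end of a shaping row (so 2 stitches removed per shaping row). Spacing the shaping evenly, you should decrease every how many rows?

Stitches to remove: |66 − 74| = 8.
Shaping rows needed: 8 / 2 = 4.
28 rows / 4 = every 7 rows.

Decrease every 7th row.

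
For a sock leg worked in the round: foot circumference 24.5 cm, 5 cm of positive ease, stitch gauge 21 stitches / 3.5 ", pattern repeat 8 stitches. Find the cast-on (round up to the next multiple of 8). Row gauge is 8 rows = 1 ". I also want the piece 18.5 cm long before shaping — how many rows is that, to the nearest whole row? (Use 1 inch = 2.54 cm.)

Cast on 72 stitches; work 58 rows.

Finished = 24.5 + 5 = 29.5 cm.
29.5 cm × 1/2.54 = 11.61 inches.
21/3.5 = 6 sts per in; 11.61 × 6 = 69.69 sts.
Next multiple of 8 → 72.
18.5 cm = 7.28 inches; × 8 = 58.27 → 58 rows.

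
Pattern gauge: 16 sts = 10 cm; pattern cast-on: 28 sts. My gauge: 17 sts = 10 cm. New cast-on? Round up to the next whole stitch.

30 stitches.

Scale factor = 17 / 16 = 1.062.
28 × 17 / 16 = 29.75 sts.
→ 30 sts.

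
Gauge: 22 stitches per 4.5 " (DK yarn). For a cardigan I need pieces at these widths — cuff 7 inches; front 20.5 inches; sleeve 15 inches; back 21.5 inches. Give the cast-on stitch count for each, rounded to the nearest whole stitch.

Rate = 22/4.5 = 4.889 sts per in.
cuff: 7 × 4.889 = 34.22 → 34.
front: 20.5 × 4.889 = 100.22 → 100.
sleeve: 15 × 4.889 = 73.33 → 73.
back: 21.5 × 4.889 = 105.11 → 105.

cuff 34; front 100; sleeve 73; back 105.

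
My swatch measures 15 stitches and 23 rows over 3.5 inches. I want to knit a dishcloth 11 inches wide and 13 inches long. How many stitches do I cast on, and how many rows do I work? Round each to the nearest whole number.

Cast on 47 stitches and work 85 rows.

Stitch gauge = 15/3.5 = 4.286 sts/in; 11 × 4.286 = 47.14 → 47 sts.
Row gauge = 23/3.5 = 6.571 rows/in; 13 × 6.571 = 85.43 → 85 rows.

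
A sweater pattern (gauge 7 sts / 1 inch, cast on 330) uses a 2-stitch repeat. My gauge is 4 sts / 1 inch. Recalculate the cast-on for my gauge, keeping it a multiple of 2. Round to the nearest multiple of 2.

Cast on 188 stitches.

330 × 4 / 7 = 188.57.
Nearest multiple of 2: 188.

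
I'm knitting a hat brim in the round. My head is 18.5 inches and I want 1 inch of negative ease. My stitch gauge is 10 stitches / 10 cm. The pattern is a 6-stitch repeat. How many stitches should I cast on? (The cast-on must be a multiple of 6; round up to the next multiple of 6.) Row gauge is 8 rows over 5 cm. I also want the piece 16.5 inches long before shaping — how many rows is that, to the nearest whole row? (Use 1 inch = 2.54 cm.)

Cast on 48 stitches; work 67 rows.

Finished = 18.5 − 1 = 17.5 inches.
17.5 inches × 2.54 = 44.45 cm.
10/10 = 1 sts per cm; 44.45 × 1 = 44.45 sts.
Next multiple of 6 → 48.
16.5 inches = 41.91 cm; × 1.6 = 67.06 → 67 rows.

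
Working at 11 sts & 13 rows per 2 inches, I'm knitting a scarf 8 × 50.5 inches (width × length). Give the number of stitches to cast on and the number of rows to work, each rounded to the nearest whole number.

Stitch gauge = 11/2 = 5.5 sts/in; 8 × 5.5 = 44.00 → 44 sts.
Row gauge = 13/2 = 6.5 rows/in; 50.5 × 6.5 = 328.25 → 328 rows.

Cast on 44 stitches and work 328 rows.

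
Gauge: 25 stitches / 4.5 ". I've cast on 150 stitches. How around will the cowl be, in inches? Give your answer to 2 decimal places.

27.00 inches.

25 stitches / 4.5 inch = 5.556 stitches per inch.
150 / 5.556 = 27.000 inches.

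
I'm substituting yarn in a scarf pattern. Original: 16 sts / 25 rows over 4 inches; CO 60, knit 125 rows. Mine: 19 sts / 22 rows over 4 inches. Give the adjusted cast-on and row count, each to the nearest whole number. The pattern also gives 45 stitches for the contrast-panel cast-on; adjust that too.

Cast on 71 stitches; work 110 rows; contrast-panel cast-on 53 stitches.

Stitches: 60 × 19/16 = 71.25 → 71.
Rows: 125 × 22/25 = 110.00 → 110.
contrast-panel cast-on: 45 × 19/16 = 53.44 → 53.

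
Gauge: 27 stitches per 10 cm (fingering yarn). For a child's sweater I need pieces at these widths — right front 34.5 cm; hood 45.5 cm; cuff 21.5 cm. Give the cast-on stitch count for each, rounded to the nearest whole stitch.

right front 93; hood 123; cuff 58.

Rate = 27/10 = 2.7 sts per cm.
right front: 34.5 × 2.7 = 93.15 → 93.
hood: 45.5 × 2.7 = 122.85 → 123.
cuff: 21.5 × 2.7 = 58.05 → 58.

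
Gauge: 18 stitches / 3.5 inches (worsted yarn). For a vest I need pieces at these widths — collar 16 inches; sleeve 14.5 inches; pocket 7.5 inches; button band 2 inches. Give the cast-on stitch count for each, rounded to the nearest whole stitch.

collar 82; sleeve 75; pocket 39; button band 10.

Rate = 18/3.5 = 5.143 sts per in.
collar: 16 × 5.143 = 82.29 → 82.
sleeve: 14.5 × 5.143 = 74.57 → 75.
pocket: 7.5 × 5.143 = 38.57 → 39.
button band: 2 × 5.143 = 10.29 → 10.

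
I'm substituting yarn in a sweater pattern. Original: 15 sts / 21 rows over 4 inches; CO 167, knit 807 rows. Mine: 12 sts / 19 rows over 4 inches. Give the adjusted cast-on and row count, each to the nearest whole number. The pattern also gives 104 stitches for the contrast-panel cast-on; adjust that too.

Cast on 134 stitches; work 730 rows; contrast-panel cast-on 83 stitches.

Stitches: 167 × 12/15 = 133.60 → 134.
Rows: 807 × 19/21 = 730.14 → 730.
contrast-panel cast-on: 104 × 12/15 = 83.20 → 83.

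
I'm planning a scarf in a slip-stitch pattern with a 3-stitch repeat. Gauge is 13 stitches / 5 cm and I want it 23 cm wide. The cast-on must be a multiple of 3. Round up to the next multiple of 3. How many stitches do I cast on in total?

CO 60 sts.

13 / 5 = 2.6 sts per cm.
23 × 2.6 = 59.80 sts.
Next multiple of 3: 60.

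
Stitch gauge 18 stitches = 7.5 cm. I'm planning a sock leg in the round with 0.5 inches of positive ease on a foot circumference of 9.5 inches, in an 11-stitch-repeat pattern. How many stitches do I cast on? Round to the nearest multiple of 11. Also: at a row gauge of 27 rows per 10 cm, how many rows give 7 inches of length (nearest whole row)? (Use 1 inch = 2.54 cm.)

Cast on 66 stitches; work 48 rows.

Finished = 9.5 + 0.5 = 10 inches.
10 inches × 2.54 = 25.40 cm.
18/7.5 = 2.4 sts per cm; 25.40 × 2.4 = 60.96 sts.
Nearest multiple of 11 → 66.
7 inches = 17.78 cm; × 2.7 = 48.01 → 48 rows.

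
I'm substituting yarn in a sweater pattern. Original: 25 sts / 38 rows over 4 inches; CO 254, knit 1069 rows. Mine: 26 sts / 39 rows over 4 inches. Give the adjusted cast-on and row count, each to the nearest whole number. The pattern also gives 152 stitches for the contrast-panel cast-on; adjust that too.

Stitches: 254 × 26/25 = 264.16 → 264.
Rows: 1069 × 39/38 = 1097.13 → 1097.
contrast-panel cast-on: 152 × 26/25 = 158.08 → 158.

Cast on 264 stitches; work 1097 rows; contrast-panel cast-on 158 stitches.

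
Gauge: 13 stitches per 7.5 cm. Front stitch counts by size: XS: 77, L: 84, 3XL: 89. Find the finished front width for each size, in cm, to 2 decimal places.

13/7.5 = 1.733 sts per cm.
XS: 77 / 1.733 = 44.423 → 44.42 cm.
L: 84 / 1.733 = 48.462 → 48.46 cm.
3XL: 89 / 1.733 = 51.346 → 51.35 cm.

XS 44.42 cm; L 48.46 cm; 3XL 51.35 cm.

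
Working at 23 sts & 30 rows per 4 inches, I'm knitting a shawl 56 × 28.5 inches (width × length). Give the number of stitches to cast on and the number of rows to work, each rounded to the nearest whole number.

Cast on 322 stitches and work 214 rows.

Stitch gauge = 23/4 = 5.75 sts/in; 56 × 5.75 = 322.00 → 322 sts.
Row gauge = 30/4 = 7.5 rows/in; 28.5 × 7.5 = 213.75 → 214 rows.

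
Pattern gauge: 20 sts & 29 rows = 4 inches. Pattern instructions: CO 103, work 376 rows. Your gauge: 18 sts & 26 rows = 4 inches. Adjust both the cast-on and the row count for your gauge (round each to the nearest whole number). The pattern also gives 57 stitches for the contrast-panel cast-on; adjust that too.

Stitches: 103 × 18/20 = 92.70 → 93.
Rows: 376 × 26/29 = 337.10 → 337.
contrast-panel cast-on: 57 × 18/20 = 51.30 → 51.

Cast on 93 stitches; work 337 rows; contrast-panel cast-on 51 stitches.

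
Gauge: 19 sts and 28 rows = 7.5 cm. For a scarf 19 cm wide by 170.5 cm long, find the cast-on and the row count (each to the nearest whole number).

Stitch gauge = 19/7.5 = 2.533 sts/cm; 19 × 2.533 = 48.13 → 48 sts.
Row gauge = 28/7.5 = 3.733 rows/cm; 170.5 × 3.733 = 636.53 → 637 rows.

Cast on 48 stitches and work 637 rows.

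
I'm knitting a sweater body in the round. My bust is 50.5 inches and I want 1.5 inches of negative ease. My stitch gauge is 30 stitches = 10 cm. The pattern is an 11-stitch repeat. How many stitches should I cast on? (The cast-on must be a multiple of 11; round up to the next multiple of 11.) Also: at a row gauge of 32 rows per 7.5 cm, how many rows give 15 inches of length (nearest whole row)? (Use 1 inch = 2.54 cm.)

Finished = 50.5 − 1.5 = 49 inches.
49 inches × 2.54 = 124.46 cm.
30/10 = 3 sts per cm; 124.46 × 3 = 373.38 sts.
Next multiple of 11 → 374.
15 inches = 38.10 cm; × 4.267 = 162.56 → 163 rows.

Cast on 374 stitches; work 163 rows.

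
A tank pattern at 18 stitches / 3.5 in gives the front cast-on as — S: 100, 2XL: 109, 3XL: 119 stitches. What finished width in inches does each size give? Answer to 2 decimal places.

S 19.44 inches; 2XL 21.19 inches; 3XL 23.14 inches.

18/3.5 = 5.143 sts per in.
S: 100 / 5.143 = 19.444 → 19.44 in.
2XL: 109 / 5.143 = 21.194 → 21.19 in.
3XL: 119 / 5.143 = 23.139 → 23.14 in.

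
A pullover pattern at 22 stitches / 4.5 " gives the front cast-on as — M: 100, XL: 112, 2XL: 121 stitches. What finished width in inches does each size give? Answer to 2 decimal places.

22/4.5 = 4.889 sts per in.
M: 100 / 4.889 = 20.455 → 20.45 in.
XL: 112 / 4.889 = 22.909 → 22.91 in.
2XL: 121 / 4.889 = 24.750 → 24.75 in.

M 20.45 inches; XL 22.91 inches; 2XL 24.75 inches.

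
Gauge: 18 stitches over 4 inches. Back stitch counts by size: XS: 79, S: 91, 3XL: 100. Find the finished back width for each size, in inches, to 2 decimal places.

XS 17.56 inches; S 20.22 inches; 3XL 22.22 inches.

18/4 = 4.5 sts per in.
XS: 79 / 4.5 = 17.556 → 17.56 in.
S: 91 / 4.5 = 20.222 → 20.22 in.
3XL: 100 / 4.5 = 22.222 → 22.22 in.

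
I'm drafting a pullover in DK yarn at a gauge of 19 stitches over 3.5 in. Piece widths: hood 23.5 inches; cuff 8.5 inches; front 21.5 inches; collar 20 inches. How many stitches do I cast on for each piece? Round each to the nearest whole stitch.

hood 128; cuff 46; front 117; collar 109.

Rate = 19/3.5 = 5.429 sts per in.
hood: 23.5 × 5.429 = 127.57 → 128.
cuff: 8.5 × 5.429 = 46.14 → 46.
front: 21.5 × 5.429 = 116.71 → 117.
collar: 20 × 5.429 = 108.57 → 109.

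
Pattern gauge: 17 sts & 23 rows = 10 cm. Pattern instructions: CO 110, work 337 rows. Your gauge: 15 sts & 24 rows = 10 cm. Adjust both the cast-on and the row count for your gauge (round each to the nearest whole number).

Cast on 97 stitches; work 352 rows.

Stitches: 110 × 15/17 = 97.06 → 97.
Rows: 337 × 24/23 = 351.65 → 352.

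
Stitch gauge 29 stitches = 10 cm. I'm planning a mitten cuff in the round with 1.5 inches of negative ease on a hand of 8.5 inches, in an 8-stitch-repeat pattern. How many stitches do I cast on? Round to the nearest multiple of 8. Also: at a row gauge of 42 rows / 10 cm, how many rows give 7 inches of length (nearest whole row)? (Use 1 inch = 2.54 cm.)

Cast on 48 stitches; work 75 rows.

Finished = 8.5 − 1.5 = 7 inches.
7 inches × 2.54 = 17.78 cm.
29/10 = 2.9 sts per cm; 17.78 × 2.9 = 51.56 sts.
Nearest multiple of 8 → 48.
7 inches = 17.78 cm; × 4.2 = 74.68 → 75 rows.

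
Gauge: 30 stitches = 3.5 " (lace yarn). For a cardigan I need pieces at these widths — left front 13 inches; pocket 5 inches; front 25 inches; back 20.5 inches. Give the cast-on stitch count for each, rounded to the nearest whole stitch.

left front 111; pocket 43; front 214; back 176.

Rate = 30/3.5 = 8.571 sts per in.
left front: 13 × 8.571 = 111.43 → 111.
pocket: 5 × 8.571 = 42.86 → 43.
front: 25 × 8.571 = 214.29 → 214.
back: 20.5 × 8.571 = 175.71 → 176.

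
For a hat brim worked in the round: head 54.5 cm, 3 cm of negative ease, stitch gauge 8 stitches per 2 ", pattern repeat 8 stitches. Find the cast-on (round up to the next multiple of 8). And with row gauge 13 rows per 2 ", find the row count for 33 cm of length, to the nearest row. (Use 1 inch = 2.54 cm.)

Finished = 54.5 − 3 = 51.5 cm.
51.5 cm × 1/2.54 = 20.28 inches.
8/2 = 4 sts per in; 20.28 × 4 = 81.10 sts.
Next multiple of 8 → 88.
33 cm = 12.99 inches; × 6.5 = 84.45 → 84 rows.

Cast on 88 stitches; work 84 rows.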